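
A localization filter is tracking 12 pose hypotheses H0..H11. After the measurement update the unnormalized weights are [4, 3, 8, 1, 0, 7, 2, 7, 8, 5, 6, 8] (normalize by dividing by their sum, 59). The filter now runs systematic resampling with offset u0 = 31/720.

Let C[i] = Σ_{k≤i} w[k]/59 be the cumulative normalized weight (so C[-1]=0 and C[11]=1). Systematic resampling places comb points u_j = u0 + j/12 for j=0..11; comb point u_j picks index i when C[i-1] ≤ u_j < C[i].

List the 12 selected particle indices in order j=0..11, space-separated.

C = [4/59, 7/59, 15/59, 16/59, 16/59, 23/59, 25/59, 32/59, 40/59, 45/59, 51/59, 1]
j=0: u_0=31/720 ∈ [0, 4/59) → index 0
j=1: u_1=91/720 ∈ [7/59, 15/59) → index 2
j=2: u_2=151/720 ∈ [7/59, 15/59) → index 2
j=3: u_3=211/720 ∈ [16/59, 23/59) → index 5
j=4: u_4=271/720 ∈ [16/59, 23/59) → index 5
j=5: u_5=331/720 ∈ [25/59, 32/59) → index 7
j=6: u_6=391/720 ∈ [32/59, 40/59) → index 8
j=7: u_7=451/720 ∈ [32/59, 40/59) → index 8
j=8: u_8=511/720 ∈ [40/59, 45/59) → index 9
j=9: u_9=571/720 ∈ [45/59, 51/59) → index 10
j=10: u_10=631/720 ∈ [51/59, 1) → index 11
j=11: u_11=691/720 ∈ [51/59, 1) → index 11

0 2 2 5 5 7 8 8 9 10 11 11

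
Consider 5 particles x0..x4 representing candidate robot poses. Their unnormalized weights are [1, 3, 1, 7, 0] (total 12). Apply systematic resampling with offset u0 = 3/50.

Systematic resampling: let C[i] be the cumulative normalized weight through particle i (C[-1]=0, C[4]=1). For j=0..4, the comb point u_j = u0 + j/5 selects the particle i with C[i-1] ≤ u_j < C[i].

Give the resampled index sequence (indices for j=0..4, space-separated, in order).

0 1 3 3 3

C = [1/12, 1/3, 5/12, 1, 1]
j=0: u_0=3/50 ∈ [0, 1/12) → index 0
j=1: u_1=13/50 ∈ [1/12, 1/3) → index 1
j=2: u_2=23/50 ∈ [5/12, 1) → index 3
j=3: u_3=33/50 ∈ [5/12, 1) → index 3
j=4: u_4=43/50 ∈ [5/12, 1) → index 3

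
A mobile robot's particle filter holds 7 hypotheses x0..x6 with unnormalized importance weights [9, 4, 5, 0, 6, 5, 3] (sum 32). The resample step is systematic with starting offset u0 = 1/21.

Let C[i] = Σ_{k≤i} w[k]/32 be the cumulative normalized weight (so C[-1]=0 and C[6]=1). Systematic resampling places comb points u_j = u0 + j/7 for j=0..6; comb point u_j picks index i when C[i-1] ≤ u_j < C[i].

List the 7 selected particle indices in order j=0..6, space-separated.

C = [9/32, 13/32, 9/16, 9/16, 3/4, 29/32, 1]
j=0: u_0=1/21 ∈ [0, 9/32) → index 0
j=1: u_1=4/21 ∈ [0, 9/32) → index 0
j=2: u_2=1/3 ∈ [9/32, 13/32) → index 1
j=3: u_3=10/21 ∈ [13/32, 9/16) → index 2
j=4: u_4=13/21 ∈ [9/16, 3/4) → index 4
j=5: u_5=16/21 ∈ [3/4, 29/32) → index 5
j=6: u_6=19/21 ∈ [3/4, 29/32) → index 5

0 0 1 2 4 5 5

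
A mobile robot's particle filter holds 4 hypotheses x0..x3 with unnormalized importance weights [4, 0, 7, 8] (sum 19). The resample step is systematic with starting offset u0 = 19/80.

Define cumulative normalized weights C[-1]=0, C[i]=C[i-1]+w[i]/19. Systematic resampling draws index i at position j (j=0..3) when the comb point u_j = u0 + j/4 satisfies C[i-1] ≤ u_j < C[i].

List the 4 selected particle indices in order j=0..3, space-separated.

C = [4/19, 4/19, 11/19, 1]
j=0: u_0=19/80 ∈ [4/19, 11/19) → index 2
j=1: u_1=39/80 ∈ [4/19, 11/19) → index 2
j=2: u_2=59/80 ∈ [11/19, 1) → index 3
j=3: u_3=79/80 ∈ [11/19, 1) → index 3

2 2 3 3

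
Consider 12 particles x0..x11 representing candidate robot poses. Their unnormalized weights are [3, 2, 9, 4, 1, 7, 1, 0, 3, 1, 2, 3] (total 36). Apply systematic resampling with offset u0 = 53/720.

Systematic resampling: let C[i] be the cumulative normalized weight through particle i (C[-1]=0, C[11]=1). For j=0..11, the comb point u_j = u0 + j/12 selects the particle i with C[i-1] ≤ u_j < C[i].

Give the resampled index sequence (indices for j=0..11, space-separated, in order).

0 2 2 2 3 3 5 5 6 8 10 11

C = [1/12, 5/36, 7/18, 1/2, 19/36, 13/18, 3/4, 3/4, 5/6, 31/36, 11/12, 1]
j=0: u_0=53/720 ∈ [0, 1/12) → index 0
j=1: u_1=113/720 ∈ [5/36, 7/18) → index 2
j=2: u_2=173/720 ∈ [5/36, 7/18) → index 2
j=3: u_3=233/720 ∈ [5/36, 7/18) → index 2
j=4: u_4=293/720 ∈ [7/18, 1/2) → index 3
j=5: u_5=353/720 ∈ [7/18, 1/2) → index 3
j=6: u_6=413/720 ∈ [19/36, 13/18) → index 5
j=7: u_7=473/720 ∈ [19/36, 13/18) → index 5
j=8: u_8=533/720 ∈ [13/18, 3/4) → index 6
j=9: u_9=593/720 ∈ [3/4, 5/6) → index 8
j=10: u_10=653/720 ∈ [31/36, 11/12) → index 10
j=11: u_11=713/720 ∈ [11/12, 1) → index 11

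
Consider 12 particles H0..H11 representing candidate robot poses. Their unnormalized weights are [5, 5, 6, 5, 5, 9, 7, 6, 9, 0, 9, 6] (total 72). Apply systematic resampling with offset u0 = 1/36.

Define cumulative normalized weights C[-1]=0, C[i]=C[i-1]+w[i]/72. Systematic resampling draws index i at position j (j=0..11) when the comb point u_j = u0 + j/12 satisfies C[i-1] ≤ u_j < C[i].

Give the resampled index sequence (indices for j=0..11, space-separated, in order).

C = [5/72, 5/36, 2/9, 7/24, 13/36, 35/72, 7/12, 2/3, 19/24, 19/24, 11/12, 1]
j=0: u_0=1/36 ∈ [0, 5/72) → index 0
j=1: u_1=1/9 ∈ [5/72, 5/36) → index 1
j=2: u_2=7/36 ∈ [5/36, 2/9) → index 2
j=3: u_3=5/18 ∈ [2/9, 7/24) → index 3
j=4: u_4=13/36 ∈ [13/36, 35/72) → index 5
j=5: u_5=4/9 ∈ [13/36, 35/72) → index 5
j=6: u_6=19/36 ∈ [35/72, 7/12) → index 6
j=7: u_7=11/18 ∈ [7/12, 2/3) → index 7
j=8: u_8=25/36 ∈ [2/3, 19/24) → index 8
j=9: u_9=7/9 ∈ [2/3, 19/24) → index 8
j=10: u_10=31/36 ∈ [19/24, 11/12) → index 10
j=11: u_11=17/18 ∈ [11/12, 1) → index 11

0 1 2 3 5 5 6 7 8 8 10 11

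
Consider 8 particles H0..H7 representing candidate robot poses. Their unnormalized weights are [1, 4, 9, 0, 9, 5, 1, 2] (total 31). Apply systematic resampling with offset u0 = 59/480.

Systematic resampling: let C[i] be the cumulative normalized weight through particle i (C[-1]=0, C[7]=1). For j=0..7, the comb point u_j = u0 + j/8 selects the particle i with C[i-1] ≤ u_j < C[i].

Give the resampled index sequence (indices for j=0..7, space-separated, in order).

C = [1/31, 5/31, 14/31, 14/31, 23/31, 28/31, 29/31, 1]
j=0: u_0=59/480 ∈ [1/31, 5/31) → index 1
j=1: u_1=119/480 ∈ [5/31, 14/31) → index 2
j=2: u_2=179/480 ∈ [5/31, 14/31) → index 2
j=3: u_3=239/480 ∈ [14/31, 23/31) → index 4
j=4: u_4=299/480 ∈ [14/31, 23/31) → index 4
j=5: u_5=359/480 ∈ [23/31, 28/31) → index 5
j=6: u_6=419/480 ∈ [23/31, 28/31) → index 5
j=7: u_7=479/480 ∈ [29/31, 1) → index 7

1 2 2 4 4 5 5 7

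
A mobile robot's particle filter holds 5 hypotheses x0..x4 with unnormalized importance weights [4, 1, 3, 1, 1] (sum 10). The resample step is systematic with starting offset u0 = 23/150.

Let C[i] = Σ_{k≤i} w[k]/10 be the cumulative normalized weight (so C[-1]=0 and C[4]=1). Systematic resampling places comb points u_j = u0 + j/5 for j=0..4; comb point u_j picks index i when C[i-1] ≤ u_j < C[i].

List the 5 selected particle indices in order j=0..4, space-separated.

0 0 2 2 4

C = [2/5, 1/2, 4/5, 9/10, 1]
j=0: u_0=23/150 ∈ [0, 2/5) → index 0
j=1: u_1=53/150 ∈ [0, 2/5) → index 0
j=2: u_2=83/150 ∈ [1/2, 4/5) → index 2
j=3: u_3=113/150 ∈ [1/2, 4/5) → index 2
j=4: u_4=143/150 ∈ [9/10, 1) → index 4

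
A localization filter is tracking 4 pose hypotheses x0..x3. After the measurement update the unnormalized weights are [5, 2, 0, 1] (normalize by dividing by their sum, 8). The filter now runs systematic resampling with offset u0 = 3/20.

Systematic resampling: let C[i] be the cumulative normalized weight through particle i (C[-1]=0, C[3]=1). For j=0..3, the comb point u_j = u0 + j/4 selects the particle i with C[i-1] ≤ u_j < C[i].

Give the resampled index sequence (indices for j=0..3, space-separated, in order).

C = [5/8, 7/8, 7/8, 1]
j=0: u_0=3/20 ∈ [0, 5/8) → index 0
j=1: u_1=2/5 ∈ [0, 5/8) → index 0
j=2: u_2=13/20 ∈ [5/8, 7/8) → index 1
j=3: u_3=9/10 ∈ [7/8, 1) → index 3

0 0 1 3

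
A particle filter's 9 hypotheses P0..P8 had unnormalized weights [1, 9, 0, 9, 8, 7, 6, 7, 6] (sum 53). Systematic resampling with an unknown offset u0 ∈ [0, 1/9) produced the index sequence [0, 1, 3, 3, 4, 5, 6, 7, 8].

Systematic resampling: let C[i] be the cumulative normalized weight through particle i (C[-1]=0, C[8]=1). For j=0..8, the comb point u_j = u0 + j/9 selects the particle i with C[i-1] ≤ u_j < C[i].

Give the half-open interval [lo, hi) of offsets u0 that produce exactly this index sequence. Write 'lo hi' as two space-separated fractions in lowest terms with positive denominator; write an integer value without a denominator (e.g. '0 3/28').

C = [1/53, 10/53, 10/53, 19/53, 27/53, 34/53, 40/53, 47/53, 1]
j=0 picked index 0: u0 ∈ [0, 1/53)
j=1 picked index 1: u0 ∈ [-44/477, 37/477)
j=2 picked index 3: u0 ∈ [-16/477, 65/477)
j=3 picked index 3: u0 ∈ [-23/159, 4/159)
j=4 picked index 4: u0 ∈ [-41/477, 31/477)
j=5 picked index 5: u0 ∈ [-22/477, 41/477)
j=6 picked index 6: u0 ∈ [-4/159, 14/159)
j=7 picked index 7: u0 ∈ [-11/477, 52/477)
j=8 picked index 8: u0 ∈ [-1/477, 1/9)
intersection: [0, 1/53)

0 1/53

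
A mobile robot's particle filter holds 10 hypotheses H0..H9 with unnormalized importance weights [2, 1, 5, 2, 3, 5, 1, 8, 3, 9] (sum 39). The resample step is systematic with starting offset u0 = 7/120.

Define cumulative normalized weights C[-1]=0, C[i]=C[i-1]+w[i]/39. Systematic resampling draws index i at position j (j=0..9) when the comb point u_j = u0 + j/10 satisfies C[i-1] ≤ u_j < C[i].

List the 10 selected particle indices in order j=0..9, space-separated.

1 2 4 5 5 7 7 8 9 9

C = [2/39, 1/13, 8/39, 10/39, 1/3, 6/13, 19/39, 9/13, 10/13, 1]
j=0: u_0=7/120 ∈ [2/39, 1/13) → index 1
j=1: u_1=19/120 ∈ [1/13, 8/39) → index 2
j=2: u_2=31/120 ∈ [10/39, 1/3) → index 4
j=3: u_3=43/120 ∈ [1/3, 6/13) → index 5
j=4: u_4=11/24 ∈ [1/3, 6/13) → index 5
j=5: u_5=67/120 ∈ [19/39, 9/13) → index 7
j=6: u_6=79/120 ∈ [19/39, 9/13) → index 7
j=7: u_7=91/120 ∈ [9/13, 10/13) → index 8
j=8: u_8=103/120 ∈ [10/13, 1) → index 9
j=9: u_9=23/24 ∈ [10/13, 1) → index 9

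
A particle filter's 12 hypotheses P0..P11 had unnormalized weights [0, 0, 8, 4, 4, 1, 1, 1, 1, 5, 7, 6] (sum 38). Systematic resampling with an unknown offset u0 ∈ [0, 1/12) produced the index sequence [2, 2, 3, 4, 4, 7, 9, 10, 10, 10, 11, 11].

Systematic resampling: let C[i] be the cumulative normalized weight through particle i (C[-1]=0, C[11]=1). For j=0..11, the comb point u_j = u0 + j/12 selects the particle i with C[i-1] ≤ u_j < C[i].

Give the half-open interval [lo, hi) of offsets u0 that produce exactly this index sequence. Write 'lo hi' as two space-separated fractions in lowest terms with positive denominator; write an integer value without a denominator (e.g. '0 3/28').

C = [0, 0, 4/19, 6/19, 8/19, 17/38, 9/19, 1/2, 10/19, 25/38, 16/19, 1]
j=0 picked index 2: u0 ∈ [0, 4/19)
j=1 picked index 2: u0 ∈ [-1/12, 29/228)
j=2 picked index 3: u0 ∈ [5/114, 17/114)
j=3 picked index 4: u0 ∈ [5/76, 13/76)
j=4 picked index 4: u0 ∈ [-1/57, 5/57)
j=5 picked index 7: u0 ∈ [13/228, 1/12)
j=6 picked index 9: u0 ∈ [1/38, 3/19)
j=7 picked index 10: u0 ∈ [17/228, 59/228)
j=8 picked index 10: u0 ∈ [-1/114, 10/57)
j=9 picked index 10: u0 ∈ [-7/76, 7/76)
j=10 picked index 11: u0 ∈ [1/114, 1/6)
j=11 picked index 11: u0 ∈ [-17/228, 1/12)
intersection: [17/228, 1/12)

17/228 1/12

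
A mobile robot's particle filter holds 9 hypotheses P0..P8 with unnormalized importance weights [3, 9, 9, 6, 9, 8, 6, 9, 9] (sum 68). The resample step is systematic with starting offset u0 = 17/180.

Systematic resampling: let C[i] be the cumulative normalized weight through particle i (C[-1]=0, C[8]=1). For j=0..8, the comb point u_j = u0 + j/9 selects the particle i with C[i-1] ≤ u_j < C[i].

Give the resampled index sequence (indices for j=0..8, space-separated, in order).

C = [3/68, 3/17, 21/68, 27/68, 9/17, 11/17, 25/34, 59/68, 1]
j=0: u_0=17/180 ∈ [3/68, 3/17) → index 1
j=1: u_1=37/180 ∈ [3/17, 21/68) → index 2
j=2: u_2=19/60 ∈ [21/68, 27/68) → index 3
j=3: u_3=77/180 ∈ [27/68, 9/17) → index 4
j=4: u_4=97/180 ∈ [9/17, 11/17) → index 5
j=5: u_5=13/20 ∈ [11/17, 25/34) → index 6
j=6: u_6=137/180 ∈ [25/34, 59/68) → index 7
j=7: u_7=157/180 ∈ [59/68, 1) → index 8
j=8: u_8=59/60 ∈ [59/68, 1) → index 8

1 2 3 4 5 6 7 8 8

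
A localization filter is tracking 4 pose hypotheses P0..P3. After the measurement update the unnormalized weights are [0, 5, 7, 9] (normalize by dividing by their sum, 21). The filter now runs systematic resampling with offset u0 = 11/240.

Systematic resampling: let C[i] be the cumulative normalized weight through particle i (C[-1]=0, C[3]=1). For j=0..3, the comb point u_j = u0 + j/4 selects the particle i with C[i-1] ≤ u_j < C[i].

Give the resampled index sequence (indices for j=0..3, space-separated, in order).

C = [0, 5/21, 4/7, 1]
j=0: u_0=11/240 ∈ [0, 5/21) → index 1
j=1: u_1=71/240 ∈ [5/21, 4/7) → index 2
j=2: u_2=131/240 ∈ [5/21, 4/7) → index 2
j=3: u_3=191/240 ∈ [4/7, 1) → index 3

1 2 2 3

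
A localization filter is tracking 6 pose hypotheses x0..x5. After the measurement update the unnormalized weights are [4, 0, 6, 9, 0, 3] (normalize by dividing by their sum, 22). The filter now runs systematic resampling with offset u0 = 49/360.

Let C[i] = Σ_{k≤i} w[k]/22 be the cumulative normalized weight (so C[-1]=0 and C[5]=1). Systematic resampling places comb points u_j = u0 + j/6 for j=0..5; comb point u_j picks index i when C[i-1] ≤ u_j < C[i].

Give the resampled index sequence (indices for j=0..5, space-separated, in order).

0 2 3 3 3 5

C = [2/11, 2/11, 5/11, 19/22, 19/22, 1]
j=0: u_0=49/360 ∈ [0, 2/11) → index 0
j=1: u_1=109/360 ∈ [2/11, 5/11) → index 2
j=2: u_2=169/360 ∈ [5/11, 19/22) → index 3
j=3: u_3=229/360 ∈ [5/11, 19/22) → index 3
j=4: u_4=289/360 ∈ [5/11, 19/22) → index 3
j=5: u_5=349/360 ∈ [19/22, 1) → index 5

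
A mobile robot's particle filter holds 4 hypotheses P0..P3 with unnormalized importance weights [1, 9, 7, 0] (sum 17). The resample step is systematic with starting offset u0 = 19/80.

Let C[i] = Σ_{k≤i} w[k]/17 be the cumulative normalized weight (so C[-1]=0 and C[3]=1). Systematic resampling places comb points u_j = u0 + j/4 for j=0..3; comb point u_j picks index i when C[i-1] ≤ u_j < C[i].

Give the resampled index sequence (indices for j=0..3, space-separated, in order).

C = [1/17, 10/17, 1, 1]
j=0: u_0=19/80 ∈ [1/17, 10/17) → index 1
j=1: u_1=39/80 ∈ [1/17, 10/17) → index 1
j=2: u_2=59/80 ∈ [10/17, 1) → index 2
j=3: u_3=79/80 ∈ [10/17, 1) → index 2

1 1 2 2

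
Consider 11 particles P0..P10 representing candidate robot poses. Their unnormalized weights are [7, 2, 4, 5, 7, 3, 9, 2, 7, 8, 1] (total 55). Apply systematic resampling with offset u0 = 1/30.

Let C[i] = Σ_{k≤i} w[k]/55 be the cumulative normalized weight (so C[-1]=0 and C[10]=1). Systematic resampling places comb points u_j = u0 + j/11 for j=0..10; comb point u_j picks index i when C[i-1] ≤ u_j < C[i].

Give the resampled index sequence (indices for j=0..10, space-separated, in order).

0 0 2 3 4 5 6 6 8 9 9

C = [7/55, 9/55, 13/55, 18/55, 5/11, 28/55, 37/55, 39/55, 46/55, 54/55, 1]
j=0: u_0=1/30 ∈ [0, 7/55) → index 0
j=1: u_1=41/330 ∈ [0, 7/55) → index 0
j=2: u_2=71/330 ∈ [9/55, 13/55) → index 2
j=3: u_3=101/330 ∈ [13/55, 18/55) → index 3
j=4: u_4=131/330 ∈ [18/55, 5/11) → index 4
j=5: u_5=161/330 ∈ [5/11, 28/55) → index 5
j=6: u_6=191/330 ∈ [28/55, 37/55) → index 6
j=7: u_7=221/330 ∈ [28/55, 37/55) → index 6
j=8: u_8=251/330 ∈ [39/55, 46/55) → index 8
j=9: u_9=281/330 ∈ [46/55, 54/55) → index 9
j=10: u_10=311/330 ∈ [46/55, 54/55) → index 9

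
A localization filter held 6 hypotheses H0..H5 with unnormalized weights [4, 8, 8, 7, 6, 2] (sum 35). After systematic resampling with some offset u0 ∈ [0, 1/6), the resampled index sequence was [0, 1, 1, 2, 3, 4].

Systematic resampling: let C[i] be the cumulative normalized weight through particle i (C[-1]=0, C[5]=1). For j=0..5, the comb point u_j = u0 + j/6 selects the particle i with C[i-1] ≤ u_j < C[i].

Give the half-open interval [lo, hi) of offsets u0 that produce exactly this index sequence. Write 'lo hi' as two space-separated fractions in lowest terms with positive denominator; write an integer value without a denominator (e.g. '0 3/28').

C = [4/35, 12/35, 4/7, 27/35, 33/35, 1]
j=0 picked index 0: u0 ∈ [0, 4/35)
j=1 picked index 1: u0 ∈ [-11/210, 37/210)
j=2 picked index 1: u0 ∈ [-23/105, 1/105)
j=3 picked index 2: u0 ∈ [-11/70, 1/14)
j=4 picked index 3: u0 ∈ [-2/21, 11/105)
j=5 picked index 4: u0 ∈ [-13/210, 23/210)
intersection: [0, 1/105)

0 1/105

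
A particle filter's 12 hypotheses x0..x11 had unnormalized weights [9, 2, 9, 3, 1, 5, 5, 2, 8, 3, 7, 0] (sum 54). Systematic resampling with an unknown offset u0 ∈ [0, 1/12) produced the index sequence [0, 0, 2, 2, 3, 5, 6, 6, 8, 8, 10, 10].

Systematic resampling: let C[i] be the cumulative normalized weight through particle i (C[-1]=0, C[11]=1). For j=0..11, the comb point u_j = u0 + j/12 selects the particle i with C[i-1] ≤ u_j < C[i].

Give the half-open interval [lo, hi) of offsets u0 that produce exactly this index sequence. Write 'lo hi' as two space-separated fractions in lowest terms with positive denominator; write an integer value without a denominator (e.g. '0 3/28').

1/27 5/108

C = [1/6, 11/54, 10/27, 23/54, 4/9, 29/54, 17/27, 2/3, 22/27, 47/54, 1, 1]
j=0 picked index 0: u0 ∈ [0, 1/6)
j=1 picked index 0: u0 ∈ [-1/12, 1/12)
j=2 picked index 2: u0 ∈ [1/27, 11/54)
j=3 picked index 2: u0 ∈ [-5/108, 13/108)
j=4 picked index 3: u0 ∈ [1/27, 5/54)
j=5 picked index 5: u0 ∈ [1/36, 13/108)
j=6 picked index 6: u0 ∈ [1/27, 7/54)
j=7 picked index 6: u0 ∈ [-5/108, 5/108)
j=8 picked index 8: u0 ∈ [0, 4/27)
j=9 picked index 8: u0 ∈ [-1/12, 7/108)
j=10 picked index 10: u0 ∈ [1/27, 1/6)
j=11 picked index 10: u0 ∈ [-5/108, 1/12)
intersection: [1/27, 5/108)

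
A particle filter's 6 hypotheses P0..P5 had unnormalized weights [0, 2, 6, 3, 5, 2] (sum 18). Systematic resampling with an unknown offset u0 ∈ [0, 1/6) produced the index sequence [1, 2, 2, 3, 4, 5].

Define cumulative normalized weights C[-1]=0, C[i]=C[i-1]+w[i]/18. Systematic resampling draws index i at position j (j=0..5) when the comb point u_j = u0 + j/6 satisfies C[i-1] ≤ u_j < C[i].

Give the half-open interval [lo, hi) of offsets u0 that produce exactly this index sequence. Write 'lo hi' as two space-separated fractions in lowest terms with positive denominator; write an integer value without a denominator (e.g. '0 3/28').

C = [0, 1/9, 4/9, 11/18, 8/9, 1]
j=0 picked index 1: u0 ∈ [0, 1/9)
j=1 picked index 2: u0 ∈ [-1/18, 5/18)
j=2 picked index 2: u0 ∈ [-2/9, 1/9)
j=3 picked index 3: u0 ∈ [-1/18, 1/9)
j=4 picked index 4: u0 ∈ [-1/18, 2/9)
j=5 picked index 5: u0 ∈ [1/18, 1/6)
intersection: [1/18, 1/9)

1/18 1/9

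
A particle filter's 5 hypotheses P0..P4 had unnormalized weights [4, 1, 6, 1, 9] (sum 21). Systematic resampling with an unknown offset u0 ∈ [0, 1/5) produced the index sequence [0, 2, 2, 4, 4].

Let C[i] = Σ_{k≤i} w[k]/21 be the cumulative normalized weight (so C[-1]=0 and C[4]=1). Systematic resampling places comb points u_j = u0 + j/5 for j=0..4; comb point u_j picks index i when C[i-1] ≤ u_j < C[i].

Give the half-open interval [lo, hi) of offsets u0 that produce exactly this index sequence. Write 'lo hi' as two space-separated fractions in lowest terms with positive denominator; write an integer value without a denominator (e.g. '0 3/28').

4/105 13/105

C = [4/21, 5/21, 11/21, 4/7, 1]
j=0 picked index 0: u0 ∈ [0, 4/21)
j=1 picked index 2: u0 ∈ [4/105, 34/105)
j=2 picked index 2: u0 ∈ [-17/105, 13/105)
j=3 picked index 4: u0 ∈ [-1/35, 2/5)
j=4 picked index 4: u0 ∈ [-8/35, 1/5)
intersection: [4/105, 13/105)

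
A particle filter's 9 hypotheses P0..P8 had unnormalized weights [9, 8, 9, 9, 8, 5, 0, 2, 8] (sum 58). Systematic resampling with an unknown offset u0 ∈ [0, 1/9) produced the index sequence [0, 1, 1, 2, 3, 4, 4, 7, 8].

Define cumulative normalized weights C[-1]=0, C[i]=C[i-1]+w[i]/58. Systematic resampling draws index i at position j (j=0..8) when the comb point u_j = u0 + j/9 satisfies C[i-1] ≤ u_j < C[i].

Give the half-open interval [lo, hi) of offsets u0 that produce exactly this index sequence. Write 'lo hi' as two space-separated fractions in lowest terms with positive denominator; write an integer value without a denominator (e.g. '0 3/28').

13/261 37/522

C = [9/58, 17/58, 13/29, 35/58, 43/58, 24/29, 24/29, 25/29, 1]
j=0 picked index 0: u0 ∈ [0, 9/58)
j=1 picked index 1: u0 ∈ [23/522, 95/522)
j=2 picked index 1: u0 ∈ [-35/522, 37/522)
j=3 picked index 2: u0 ∈ [-7/174, 10/87)
j=4 picked index 3: u0 ∈ [1/261, 83/522)
j=5 picked index 4: u0 ∈ [25/522, 97/522)
j=6 picked index 4: u0 ∈ [-11/174, 13/174)
j=7 picked index 7: u0 ∈ [13/261, 22/261)
j=8 picked index 8: u0 ∈ [-7/261, 1/9)
intersection: [13/261, 37/522)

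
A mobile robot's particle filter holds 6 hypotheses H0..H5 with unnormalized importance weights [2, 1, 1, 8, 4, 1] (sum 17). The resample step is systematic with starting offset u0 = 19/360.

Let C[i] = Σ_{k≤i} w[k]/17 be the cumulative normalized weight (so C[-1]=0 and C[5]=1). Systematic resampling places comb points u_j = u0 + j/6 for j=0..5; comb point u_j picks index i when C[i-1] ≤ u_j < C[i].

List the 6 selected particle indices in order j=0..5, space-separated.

C = [2/17, 3/17, 4/17, 12/17, 16/17, 1]
j=0: u_0=19/360 ∈ [0, 2/17) → index 0
j=1: u_1=79/360 ∈ [3/17, 4/17) → index 2
j=2: u_2=139/360 ∈ [4/17, 12/17) → index 3
j=3: u_3=199/360 ∈ [4/17, 12/17) → index 3
j=4: u_4=259/360 ∈ [12/17, 16/17) → index 4
j=5: u_5=319/360 ∈ [12/17, 16/17) → index 4

0 2 3 3 4 4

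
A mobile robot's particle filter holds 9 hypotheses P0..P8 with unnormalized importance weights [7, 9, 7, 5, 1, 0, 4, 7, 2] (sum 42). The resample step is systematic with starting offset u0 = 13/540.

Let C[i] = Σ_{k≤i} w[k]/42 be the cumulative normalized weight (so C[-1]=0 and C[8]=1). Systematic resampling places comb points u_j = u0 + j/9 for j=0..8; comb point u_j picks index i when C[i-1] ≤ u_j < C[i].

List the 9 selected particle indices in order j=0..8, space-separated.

0 0 1 1 2 3 6 7 7

C = [1/6, 8/21, 23/42, 2/3, 29/42, 29/42, 11/14, 20/21, 1]
j=0: u_0=13/540 ∈ [0, 1/6) → index 0
j=1: u_1=73/540 ∈ [0, 1/6) → index 0
j=2: u_2=133/540 ∈ [1/6, 8/21) → index 1
j=3: u_3=193/540 ∈ [1/6, 8/21) → index 1
j=4: u_4=253/540 ∈ [8/21, 23/42) → index 2
j=5: u_5=313/540 ∈ [23/42, 2/3) → index 3
j=6: u_6=373/540 ∈ [29/42, 11/14) → index 6
j=7: u_7=433/540 ∈ [11/14, 20/21) → index 7
j=8: u_8=493/540 ∈ [11/14, 20/21) → index 7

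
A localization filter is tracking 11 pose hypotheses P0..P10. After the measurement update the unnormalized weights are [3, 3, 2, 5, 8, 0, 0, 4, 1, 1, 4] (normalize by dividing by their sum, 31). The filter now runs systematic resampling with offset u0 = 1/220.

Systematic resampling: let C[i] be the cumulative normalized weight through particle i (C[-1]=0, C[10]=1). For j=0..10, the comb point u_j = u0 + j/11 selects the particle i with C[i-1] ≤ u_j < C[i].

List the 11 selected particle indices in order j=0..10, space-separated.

0 0 1 3 3 4 4 4 7 8 10

C = [3/31, 6/31, 8/31, 13/31, 21/31, 21/31, 21/31, 25/31, 26/31, 27/31, 1]
j=0: u_0=1/220 ∈ [0, 3/31) → index 0
j=1: u_1=21/220 ∈ [0, 3/31) → index 0
j=2: u_2=41/220 ∈ [3/31, 6/31) → index 1
j=3: u_3=61/220 ∈ [8/31, 13/31) → index 3
j=4: u_4=81/220 ∈ [8/31, 13/31) → index 3
j=5: u_5=101/220 ∈ [13/31, 21/31) → index 4
j=6: u_6=11/20 ∈ [13/31, 21/31) → index 4
j=7: u_7=141/220 ∈ [13/31, 21/31) → index 4
j=8: u_8=161/220 ∈ [21/31, 25/31) → index 7
j=9: u_9=181/220 ∈ [25/31, 26/31) → index 8
j=10: u_10=201/220 ∈ [27/31, 1) → index 10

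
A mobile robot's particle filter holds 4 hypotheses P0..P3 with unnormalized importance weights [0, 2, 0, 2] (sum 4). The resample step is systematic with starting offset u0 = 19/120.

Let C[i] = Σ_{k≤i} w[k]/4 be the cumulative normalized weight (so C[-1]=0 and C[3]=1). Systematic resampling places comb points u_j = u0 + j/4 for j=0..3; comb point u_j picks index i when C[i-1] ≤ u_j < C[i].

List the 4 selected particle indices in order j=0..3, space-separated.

C = [0, 1/2, 1/2, 1]
j=0: u_0=19/120 ∈ [0, 1/2) → index 1
j=1: u_1=49/120 ∈ [0, 1/2) → index 1
j=2: u_2=79/120 ∈ [1/2, 1) → index 3
j=3: u_3=109/120 ∈ [1/2, 1) → index 3

1 1 3 3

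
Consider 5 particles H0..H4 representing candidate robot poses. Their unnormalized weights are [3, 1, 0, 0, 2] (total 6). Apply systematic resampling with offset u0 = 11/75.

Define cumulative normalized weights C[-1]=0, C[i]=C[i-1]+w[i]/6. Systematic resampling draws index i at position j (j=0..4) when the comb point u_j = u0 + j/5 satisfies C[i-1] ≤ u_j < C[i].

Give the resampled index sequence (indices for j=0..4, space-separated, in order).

C = [1/2, 2/3, 2/3, 2/3, 1]
j=0: u_0=11/75 ∈ [0, 1/2) → index 0
j=1: u_1=26/75 ∈ [0, 1/2) → index 0
j=2: u_2=41/75 ∈ [1/2, 2/3) → index 1
j=3: u_3=56/75 ∈ [2/3, 1) → index 4
j=4: u_4=71/75 ∈ [2/3, 1) → index 4

0 0 1 4 4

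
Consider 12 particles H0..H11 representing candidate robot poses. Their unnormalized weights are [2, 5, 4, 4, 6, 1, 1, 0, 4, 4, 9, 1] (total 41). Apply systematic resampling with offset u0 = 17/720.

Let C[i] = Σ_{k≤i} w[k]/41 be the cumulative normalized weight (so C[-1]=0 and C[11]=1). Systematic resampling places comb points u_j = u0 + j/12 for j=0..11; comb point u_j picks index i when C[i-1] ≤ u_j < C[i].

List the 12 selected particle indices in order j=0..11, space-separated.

0 1 2 3 3 4 5 8 9 10 10 10

C = [2/41, 7/41, 11/41, 15/41, 21/41, 22/41, 23/41, 23/41, 27/41, 31/41, 40/41, 1]
j=0: u_0=17/720 ∈ [0, 2/41) → index 0
j=1: u_1=77/720 ∈ [2/41, 7/41) → index 1
j=2: u_2=137/720 ∈ [7/41, 11/41) → index 2
j=3: u_3=197/720 ∈ [11/41, 15/41) → index 3
j=4: u_4=257/720 ∈ [11/41, 15/41) → index 3
j=5: u_5=317/720 ∈ [15/41, 21/41) → index 4
j=6: u_6=377/720 ∈ [21/41, 22/41) → index 5
j=7: u_7=437/720 ∈ [23/41, 27/41) → index 8
j=8: u_8=497/720 ∈ [27/41, 31/41) → index 9
j=9: u_9=557/720 ∈ [31/41, 40/41) → index 10
j=10: u_10=617/720 ∈ [31/41, 40/41) → index 10
j=11: u_11=677/720 ∈ [31/41, 40/41) → index 10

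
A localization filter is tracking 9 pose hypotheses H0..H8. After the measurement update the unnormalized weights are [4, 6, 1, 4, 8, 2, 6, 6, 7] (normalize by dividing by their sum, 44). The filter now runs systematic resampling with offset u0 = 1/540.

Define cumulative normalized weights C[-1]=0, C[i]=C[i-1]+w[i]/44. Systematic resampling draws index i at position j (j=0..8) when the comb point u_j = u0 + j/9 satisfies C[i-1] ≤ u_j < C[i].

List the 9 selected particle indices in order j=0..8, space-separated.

0 1 1 3 4 5 6 7 8

C = [1/11, 5/22, 1/4, 15/44, 23/44, 25/44, 31/44, 37/44, 1]
j=0: u_0=1/540 ∈ [0, 1/11) → index 0
j=1: u_1=61/540 ∈ [1/11, 5/22) → index 1
j=2: u_2=121/540 ∈ [1/11, 5/22) → index 1
j=3: u_3=181/540 ∈ [1/4, 15/44) → index 3
j=4: u_4=241/540 ∈ [15/44, 23/44) → index 4
j=5: u_5=301/540 ∈ [23/44, 25/44) → index 5
j=6: u_6=361/540 ∈ [25/44, 31/44) → index 6
j=7: u_7=421/540 ∈ [31/44, 37/44) → index 7
j=8: u_8=481/540 ∈ [37/44, 1) → index 8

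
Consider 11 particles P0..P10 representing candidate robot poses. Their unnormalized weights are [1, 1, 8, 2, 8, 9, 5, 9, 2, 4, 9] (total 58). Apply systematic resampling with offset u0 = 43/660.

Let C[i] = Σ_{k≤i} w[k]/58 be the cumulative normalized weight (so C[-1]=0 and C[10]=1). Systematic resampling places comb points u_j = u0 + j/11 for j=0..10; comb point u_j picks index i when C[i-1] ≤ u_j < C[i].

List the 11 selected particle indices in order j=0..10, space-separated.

2 2 4 4 5 6 7 7 9 10 10

C = [1/58, 1/29, 5/29, 6/29, 10/29, 1/2, 17/29, 43/58, 45/58, 49/58, 1]
j=0: u_0=43/660 ∈ [1/29, 5/29) → index 2
j=1: u_1=103/660 ∈ [1/29, 5/29) → index 2
j=2: u_2=163/660 ∈ [6/29, 10/29) → index 4
j=3: u_3=223/660 ∈ [6/29, 10/29) → index 4
j=4: u_4=283/660 ∈ [10/29, 1/2) → index 5
j=5: u_5=343/660 ∈ [1/2, 17/29) → index 6
j=6: u_6=403/660 ∈ [17/29, 43/58) → index 7
j=7: u_7=463/660 ∈ [17/29, 43/58) → index 7
j=8: u_8=523/660 ∈ [45/58, 49/58) → index 9
j=9: u_9=53/60 ∈ [49/58, 1) → index 10
j=10: u_10=643/660 ∈ [49/58, 1) → index 10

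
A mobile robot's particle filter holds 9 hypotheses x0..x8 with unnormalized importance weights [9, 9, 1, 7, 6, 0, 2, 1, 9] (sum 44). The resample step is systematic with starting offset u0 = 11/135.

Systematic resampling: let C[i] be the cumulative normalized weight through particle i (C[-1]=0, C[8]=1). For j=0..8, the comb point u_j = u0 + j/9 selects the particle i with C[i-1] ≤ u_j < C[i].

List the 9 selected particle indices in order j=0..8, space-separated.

C = [9/44, 9/22, 19/44, 13/22, 8/11, 8/11, 17/22, 35/44, 1]
j=0: u_0=11/135 ∈ [0, 9/44) → index 0
j=1: u_1=26/135 ∈ [0, 9/44) → index 0
j=2: u_2=41/135 ∈ [9/44, 9/22) → index 1
j=3: u_3=56/135 ∈ [9/22, 19/44) → index 2
j=4: u_4=71/135 ∈ [19/44, 13/22) → index 3
j=5: u_5=86/135 ∈ [13/22, 8/11) → index 4
j=6: u_6=101/135 ∈ [8/11, 17/22) → index 6
j=7: u_7=116/135 ∈ [35/44, 1) → index 8
j=8: u_8=131/135 ∈ [35/44, 1) → index 8

0 0 1 2 3 4 6 8 8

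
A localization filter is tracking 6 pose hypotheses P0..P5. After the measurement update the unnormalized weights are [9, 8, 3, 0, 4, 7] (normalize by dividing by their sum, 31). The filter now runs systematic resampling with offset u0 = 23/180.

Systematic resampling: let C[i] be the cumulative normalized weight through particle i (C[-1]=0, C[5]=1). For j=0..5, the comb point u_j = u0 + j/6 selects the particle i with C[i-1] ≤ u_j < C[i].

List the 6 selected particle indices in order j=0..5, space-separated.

0 1 1 2 5 5

C = [9/31, 17/31, 20/31, 20/31, 24/31, 1]
j=0: u_0=23/180 ∈ [0, 9/31) → index 0
j=1: u_1=53/180 ∈ [9/31, 17/31) → index 1
j=2: u_2=83/180 ∈ [9/31, 17/31) → index 1
j=3: u_3=113/180 ∈ [17/31, 20/31) → index 2
j=4: u_4=143/180 ∈ [24/31, 1) → index 5
j=5: u_5=173/180 ∈ [24/31, 1) → index 5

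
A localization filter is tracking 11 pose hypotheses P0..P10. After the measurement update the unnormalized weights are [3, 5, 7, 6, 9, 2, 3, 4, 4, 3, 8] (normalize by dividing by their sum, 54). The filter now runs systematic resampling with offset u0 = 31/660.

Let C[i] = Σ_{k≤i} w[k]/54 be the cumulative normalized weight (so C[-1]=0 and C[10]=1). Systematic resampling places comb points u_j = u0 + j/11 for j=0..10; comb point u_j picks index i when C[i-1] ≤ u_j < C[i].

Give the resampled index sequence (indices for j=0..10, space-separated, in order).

0 1 2 3 4 4 5 7 8 10 10

C = [1/18, 4/27, 5/18, 7/18, 5/9, 16/27, 35/54, 13/18, 43/54, 23/27, 1]
j=0: u_0=31/660 ∈ [0, 1/18) → index 0
j=1: u_1=91/660 ∈ [1/18, 4/27) → index 1
j=2: u_2=151/660 ∈ [4/27, 5/18) → index 2
j=3: u_3=211/660 ∈ [5/18, 7/18) → index 3
j=4: u_4=271/660 ∈ [7/18, 5/9) → index 4
j=5: u_5=331/660 ∈ [7/18, 5/9) → index 4
j=6: u_6=391/660 ∈ [5/9, 16/27) → index 5
j=7: u_7=41/60 ∈ [35/54, 13/18) → index 7
j=8: u_8=511/660 ∈ [13/18, 43/54) → index 8
j=9: u_9=571/660 ∈ [23/27, 1) → index 10
j=10: u_10=631/660 ∈ [23/27, 1) → index 10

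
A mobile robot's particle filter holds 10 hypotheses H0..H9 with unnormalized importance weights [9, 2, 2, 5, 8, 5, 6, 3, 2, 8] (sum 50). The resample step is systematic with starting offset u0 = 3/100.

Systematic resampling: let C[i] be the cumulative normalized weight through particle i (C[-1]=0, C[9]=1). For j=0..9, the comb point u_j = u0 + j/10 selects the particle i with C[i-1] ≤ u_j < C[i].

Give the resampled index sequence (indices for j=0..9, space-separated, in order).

0 0 2 3 4 5 6 6 8 9

C = [9/50, 11/50, 13/50, 9/25, 13/25, 31/50, 37/50, 4/5, 21/25, 1]
j=0: u_0=3/100 ∈ [0, 9/50) → index 0
j=1: u_1=13/100 ∈ [0, 9/50) → index 0
j=2: u_2=23/100 ∈ [11/50, 13/50) → index 2
j=3: u_3=33/100 ∈ [13/50, 9/25) → index 3
j=4: u_4=43/100 ∈ [9/25, 13/25) → index 4
j=5: u_5=53/100 ∈ [13/25, 31/50) → index 5
j=6: u_6=63/100 ∈ [31/50, 37/50) → index 6
j=7: u_7=73/100 ∈ [31/50, 37/50) → index 6
j=8: u_8=83/100 ∈ [4/5, 21/25) → index 8
j=9: u_9=93/100 ∈ [21/25, 1) → index 9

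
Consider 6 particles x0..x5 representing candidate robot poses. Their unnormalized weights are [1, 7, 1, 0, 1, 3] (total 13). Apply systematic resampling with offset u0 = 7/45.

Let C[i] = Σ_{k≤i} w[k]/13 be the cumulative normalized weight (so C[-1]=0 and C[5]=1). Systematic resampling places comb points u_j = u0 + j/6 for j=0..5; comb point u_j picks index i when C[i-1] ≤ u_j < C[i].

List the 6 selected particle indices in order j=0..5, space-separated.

1 1 1 2 5 5

C = [1/13, 8/13, 9/13, 9/13, 10/13, 1]
j=0: u_0=7/45 ∈ [1/13, 8/13) → index 1
j=1: u_1=29/90 ∈ [1/13, 8/13) → index 1
j=2: u_2=22/45 ∈ [1/13, 8/13) → index 1
j=3: u_3=59/90 ∈ [8/13, 9/13) → index 2
j=4: u_4=37/45 ∈ [10/13, 1) → index 5
j=5: u_5=89/90 ∈ [10/13, 1) → index 5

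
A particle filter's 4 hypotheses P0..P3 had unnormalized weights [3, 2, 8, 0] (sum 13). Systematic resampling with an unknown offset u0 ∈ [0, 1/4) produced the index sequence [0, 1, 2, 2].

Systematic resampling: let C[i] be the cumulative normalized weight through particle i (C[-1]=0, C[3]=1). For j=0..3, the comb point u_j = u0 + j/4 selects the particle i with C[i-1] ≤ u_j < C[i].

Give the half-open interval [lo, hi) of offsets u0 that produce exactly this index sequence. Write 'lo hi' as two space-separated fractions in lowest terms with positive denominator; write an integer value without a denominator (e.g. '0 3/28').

0 7/52

C = [3/13, 5/13, 1, 1]
j=0 picked index 0: u0 ∈ [0, 3/13)
j=1 picked index 1: u0 ∈ [-1/52, 7/52)
j=2 picked index 2: u0 ∈ [-3/26, 1/2)
j=3 picked index 2: u0 ∈ [-19/52, 1/4)
intersection: [0, 7/52)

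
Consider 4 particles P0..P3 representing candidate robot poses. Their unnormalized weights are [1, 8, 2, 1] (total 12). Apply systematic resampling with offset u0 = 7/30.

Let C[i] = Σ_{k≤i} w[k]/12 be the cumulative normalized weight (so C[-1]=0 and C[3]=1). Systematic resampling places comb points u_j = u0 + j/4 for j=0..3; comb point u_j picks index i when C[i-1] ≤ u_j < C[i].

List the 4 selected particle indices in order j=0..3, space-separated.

C = [1/12, 3/4, 11/12, 1]
j=0: u_0=7/30 ∈ [1/12, 3/4) → index 1
j=1: u_1=29/60 ∈ [1/12, 3/4) → index 1
j=2: u_2=11/15 ∈ [1/12, 3/4) → index 1
j=3: u_3=59/60 ∈ [11/12, 1) → index 3

1 1 1 3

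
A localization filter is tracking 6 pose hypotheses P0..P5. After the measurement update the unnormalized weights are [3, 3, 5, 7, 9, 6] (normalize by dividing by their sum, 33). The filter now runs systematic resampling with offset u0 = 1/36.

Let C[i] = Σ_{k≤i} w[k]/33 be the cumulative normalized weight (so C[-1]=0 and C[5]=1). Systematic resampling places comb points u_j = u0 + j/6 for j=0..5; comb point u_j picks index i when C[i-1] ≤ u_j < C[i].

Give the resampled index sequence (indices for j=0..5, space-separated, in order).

C = [1/11, 2/11, 1/3, 6/11, 9/11, 1]
j=0: u_0=1/36 ∈ [0, 1/11) → index 0
j=1: u_1=7/36 ∈ [2/11, 1/3) → index 2
j=2: u_2=13/36 ∈ [1/3, 6/11) → index 3
j=3: u_3=19/36 ∈ [1/3, 6/11) → index 3
j=4: u_4=25/36 ∈ [6/11, 9/11) → index 4
j=5: u_5=31/36 ∈ [9/11, 1) → index 5

0 2 3 3 4 5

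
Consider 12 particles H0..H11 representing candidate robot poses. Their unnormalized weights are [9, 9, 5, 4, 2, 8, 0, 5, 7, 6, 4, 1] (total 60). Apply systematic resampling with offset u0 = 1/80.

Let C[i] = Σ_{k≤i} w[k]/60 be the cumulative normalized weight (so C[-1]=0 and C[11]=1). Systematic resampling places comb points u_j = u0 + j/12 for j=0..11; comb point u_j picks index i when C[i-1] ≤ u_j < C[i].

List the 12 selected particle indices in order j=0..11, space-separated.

0 0 1 1 2 3 5 5 7 8 9 10

C = [3/20, 3/10, 23/60, 9/20, 29/60, 37/60, 37/60, 7/10, 49/60, 11/12, 59/60, 1]
j=0: u_0=1/80 ∈ [0, 3/20) → index 0
j=1: u_1=23/240 ∈ [0, 3/20) → index 0
j=2: u_2=43/240 ∈ [3/20, 3/10) → index 1
j=3: u_3=21/80 ∈ [3/20, 3/10) → index 1
j=4: u_4=83/240 ∈ [3/10, 23/60) → index 2
j=5: u_5=103/240 ∈ [23/60, 9/20) → index 3
j=6: u_6=41/80 ∈ [29/60, 37/60) → index 5
j=7: u_7=143/240 ∈ [29/60, 37/60) → index 5
j=8: u_8=163/240 ∈ [37/60, 7/10) → index 7
j=9: u_9=61/80 ∈ [7/10, 49/60) → index 8
j=10: u_10=203/240 ∈ [49/60, 11/12) → index 9
j=11: u_11=223/240 ∈ [11/12, 59/60) → index 10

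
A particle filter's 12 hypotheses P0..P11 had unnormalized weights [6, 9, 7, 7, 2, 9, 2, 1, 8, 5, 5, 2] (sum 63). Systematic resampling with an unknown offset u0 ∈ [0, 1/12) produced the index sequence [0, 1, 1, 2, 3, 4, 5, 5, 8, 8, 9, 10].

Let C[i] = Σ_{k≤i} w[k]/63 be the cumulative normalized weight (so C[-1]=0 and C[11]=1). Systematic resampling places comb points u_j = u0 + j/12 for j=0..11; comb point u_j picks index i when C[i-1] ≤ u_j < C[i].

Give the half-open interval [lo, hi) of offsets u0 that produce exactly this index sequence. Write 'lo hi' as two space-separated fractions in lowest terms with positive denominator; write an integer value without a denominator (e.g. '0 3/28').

11/252 13/252

C = [2/21, 5/21, 22/63, 29/63, 31/63, 40/63, 2/3, 43/63, 17/21, 8/9, 61/63, 1]
j=0 picked index 0: u0 ∈ [0, 2/21)
j=1 picked index 1: u0 ∈ [1/84, 13/84)
j=2 picked index 1: u0 ∈ [-1/14, 1/14)
j=3 picked index 2: u0 ∈ [-1/84, 25/252)
j=4 picked index 3: u0 ∈ [1/63, 8/63)
j=5 picked index 4: u0 ∈ [11/252, 19/252)
j=6 picked index 5: u0 ∈ [-1/126, 17/126)
j=7 picked index 5: u0 ∈ [-23/252, 13/252)
j=8 picked index 8: u0 ∈ [1/63, 1/7)
j=9 picked index 8: u0 ∈ [-17/252, 5/84)
j=10 picked index 9: u0 ∈ [-1/42, 1/18)
j=11 picked index 10: u0 ∈ [-1/36, 13/252)
intersection: [11/252, 13/252)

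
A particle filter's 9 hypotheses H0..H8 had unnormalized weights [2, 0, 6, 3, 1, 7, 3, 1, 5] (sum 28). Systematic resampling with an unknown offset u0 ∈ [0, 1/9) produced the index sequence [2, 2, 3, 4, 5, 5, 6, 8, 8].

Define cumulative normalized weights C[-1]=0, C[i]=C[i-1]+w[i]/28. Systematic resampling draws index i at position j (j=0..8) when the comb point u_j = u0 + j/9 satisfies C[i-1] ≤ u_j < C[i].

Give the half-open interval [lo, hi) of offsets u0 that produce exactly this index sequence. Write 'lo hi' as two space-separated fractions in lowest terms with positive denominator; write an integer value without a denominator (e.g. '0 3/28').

1/14 2/21

C = [1/14, 1/14, 2/7, 11/28, 3/7, 19/28, 11/14, 23/28, 1]
j=0 picked index 2: u0 ∈ [1/14, 2/7)
j=1 picked index 2: u0 ∈ [-5/126, 11/63)
j=2 picked index 3: u0 ∈ [4/63, 43/252)
j=3 picked index 4: u0 ∈ [5/84, 2/21)
j=4 picked index 5: u0 ∈ [-1/63, 59/252)
j=5 picked index 5: u0 ∈ [-8/63, 31/252)
j=6 picked index 6: u0 ∈ [1/84, 5/42)
j=7 picked index 8: u0 ∈ [11/252, 2/9)
j=8 picked index 8: u0 ∈ [-17/252, 1/9)
intersection: [1/14, 2/21)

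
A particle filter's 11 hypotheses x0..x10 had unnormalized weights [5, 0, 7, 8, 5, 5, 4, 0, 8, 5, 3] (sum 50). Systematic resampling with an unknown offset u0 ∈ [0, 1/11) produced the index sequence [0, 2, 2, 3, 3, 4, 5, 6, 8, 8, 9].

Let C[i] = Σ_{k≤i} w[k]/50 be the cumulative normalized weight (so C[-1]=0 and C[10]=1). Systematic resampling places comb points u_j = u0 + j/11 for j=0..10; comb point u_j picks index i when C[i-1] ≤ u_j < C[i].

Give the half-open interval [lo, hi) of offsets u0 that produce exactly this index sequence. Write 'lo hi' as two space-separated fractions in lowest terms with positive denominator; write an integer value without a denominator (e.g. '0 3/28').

C = [1/10, 1/10, 6/25, 2/5, 1/2, 3/5, 17/25, 17/25, 21/25, 47/50, 1]
j=0 picked index 0: u0 ∈ [0, 1/10)
j=1 picked index 2: u0 ∈ [1/110, 41/275)
j=2 picked index 2: u0 ∈ [-9/110, 16/275)
j=3 picked index 3: u0 ∈ [-9/275, 7/55)
j=4 picked index 3: u0 ∈ [-34/275, 2/55)
j=5 picked index 4: u0 ∈ [-3/55, 1/22)
j=6 picked index 5: u0 ∈ [-1/22, 3/55)
j=7 picked index 6: u0 ∈ [-2/55, 12/275)
j=8 picked index 8: u0 ∈ [-13/275, 31/275)
j=9 picked index 8: u0 ∈ [-38/275, 6/275)
j=10 picked index 9: u0 ∈ [-19/275, 17/550)
intersection: [1/110, 6/275)

1/110 6/275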